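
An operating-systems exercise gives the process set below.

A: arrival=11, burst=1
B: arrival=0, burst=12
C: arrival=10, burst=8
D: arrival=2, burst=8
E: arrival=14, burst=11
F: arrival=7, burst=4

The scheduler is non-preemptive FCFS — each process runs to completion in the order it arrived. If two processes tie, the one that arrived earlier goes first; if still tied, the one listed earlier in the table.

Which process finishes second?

D

Schedule: | B 0-12 | D 12-20 | F 20-24 | C 24-32 | A 32-33 | E 33-44 |
Completion: A=33  B=12  C=32  D=20  E=44  F=24
Turnaround (C−A): A=22  B=12  C=22  D=18  E=30  F=17
Finish order: B → D → F → C → A → E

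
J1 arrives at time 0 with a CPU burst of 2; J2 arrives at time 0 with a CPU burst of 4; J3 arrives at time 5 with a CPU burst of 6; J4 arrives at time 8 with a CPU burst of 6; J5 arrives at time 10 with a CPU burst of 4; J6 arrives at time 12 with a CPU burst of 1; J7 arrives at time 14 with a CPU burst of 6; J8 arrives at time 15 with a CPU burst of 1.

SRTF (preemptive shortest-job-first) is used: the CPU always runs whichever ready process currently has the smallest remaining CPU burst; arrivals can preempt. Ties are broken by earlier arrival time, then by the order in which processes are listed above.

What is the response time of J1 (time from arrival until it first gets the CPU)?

Timeline: | J1 0-2 | J2 2-6 | J3 6-12 | J6 12-13 | J5 13-15 | J8 15-16 | J5 16-18 | J4 18-24 | J7 24-30 |
Completion: J1=2  J2=6  J3=12  J4=24  J5=18  J6=13  J7=30  J8=16
Response(J1) = first start − arrival = 0 − 0 = 0

0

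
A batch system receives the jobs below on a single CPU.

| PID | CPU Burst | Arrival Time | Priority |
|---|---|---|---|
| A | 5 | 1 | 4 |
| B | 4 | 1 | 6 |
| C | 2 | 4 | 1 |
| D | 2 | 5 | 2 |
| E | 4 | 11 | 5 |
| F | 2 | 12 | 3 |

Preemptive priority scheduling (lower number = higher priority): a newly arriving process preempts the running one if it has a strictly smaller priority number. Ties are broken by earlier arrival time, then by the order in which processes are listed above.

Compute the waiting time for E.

2

Timeline: | idle 0-1 | A 1-4 | C 4-6 | D 6-8 | A 8-10 | B 10-11 | E 11-12 | F 12-14 | E 14-17 | B 17-20 |
Completion: A=10  B=20  C=6  D=8  E=17  F=14
Waiting(E) = turnaround − burst = 6 − 4 = 2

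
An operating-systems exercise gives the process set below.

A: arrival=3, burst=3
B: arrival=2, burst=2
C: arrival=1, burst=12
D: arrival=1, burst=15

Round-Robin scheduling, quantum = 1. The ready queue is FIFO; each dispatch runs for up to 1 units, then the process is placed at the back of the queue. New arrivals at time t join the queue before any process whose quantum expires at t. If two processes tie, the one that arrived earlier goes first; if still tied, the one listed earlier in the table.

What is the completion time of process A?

Schedule: | idle 0-1 | C 1-2 | D 2-3 | B 3-4 | C 4-5 | A 5-6 | D 6-7 | B 7-8 | C 8-9 | A 9-10 | D 10-11 | C 11-12 | A 12-13 | D 13-14 | C 14-15 | D 15-16 | C 16-17 | D 17-18 | C 18-19 | D 19-20 | C 20-21 | D 21-22 | C 22-23 | D 23-24 | C 24-25 | D 25-26 | C 26-27 | D 27-28 | C 28-29 | D 29-33 |
Completion: A=13  B=8  C=29  D=33

13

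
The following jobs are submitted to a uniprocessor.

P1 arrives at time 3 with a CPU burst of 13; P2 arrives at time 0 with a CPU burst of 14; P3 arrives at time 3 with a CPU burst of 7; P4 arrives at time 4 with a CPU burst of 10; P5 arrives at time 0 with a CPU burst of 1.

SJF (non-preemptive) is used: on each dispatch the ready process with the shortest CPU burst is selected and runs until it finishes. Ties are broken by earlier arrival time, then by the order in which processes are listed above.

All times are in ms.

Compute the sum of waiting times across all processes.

60

Schedule: | P5 0-1 | P2 1-15 | P3 15-22 | P4 22-32 | P1 32-45 |
Completion: P1=45  P2=15  P3=22  P4=32  P5=1
Waiting = turnaround − burst: P1=29, P2=1, P3=12, P4=18, P5=0
Total waiting = 29 + 1 + 12 + 18 + 0 = 60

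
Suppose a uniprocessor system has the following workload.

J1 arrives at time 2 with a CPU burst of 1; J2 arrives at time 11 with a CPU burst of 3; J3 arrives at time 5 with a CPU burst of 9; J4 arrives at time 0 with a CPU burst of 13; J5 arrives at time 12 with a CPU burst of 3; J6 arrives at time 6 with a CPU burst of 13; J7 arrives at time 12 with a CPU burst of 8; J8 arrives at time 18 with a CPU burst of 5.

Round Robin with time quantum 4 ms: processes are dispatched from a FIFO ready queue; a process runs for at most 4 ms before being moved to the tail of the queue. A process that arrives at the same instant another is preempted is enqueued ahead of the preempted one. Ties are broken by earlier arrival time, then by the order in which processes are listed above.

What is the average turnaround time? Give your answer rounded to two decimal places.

Gantt: | J4 0-4 | J1 4-5 | J4 5-9 | J3 9-13 | J6 13-17 | J4 17-21 | J2 21-24 | J5 24-27 | J7 27-31 | J3 31-35 | J6 35-39 | J8 39-43 | J4 43-44 | J7 44-48 | J3 48-49 | J6 49-53 | J8 53-54 | J6 54-55 |
Completion: J1=5  J2=24  J3=49  J4=44  J5=27  J6=55  J7=48  J8=54
Turnaround times: J1=3, J2=13, J3=44, J4=44, J5=15, J6=49, J7=36, J8=36
Average turnaround = (3+13+44+44+15+49+36+36) / 8 = 240/8 = 30.00

30.00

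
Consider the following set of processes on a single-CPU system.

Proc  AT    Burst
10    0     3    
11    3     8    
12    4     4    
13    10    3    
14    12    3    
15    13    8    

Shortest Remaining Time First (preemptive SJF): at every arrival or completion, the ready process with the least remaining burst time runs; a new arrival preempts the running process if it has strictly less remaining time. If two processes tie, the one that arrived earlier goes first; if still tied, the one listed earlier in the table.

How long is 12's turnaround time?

Schedule: | 10 0-3 | 11 3-4 | 12 4-8 | 11 8-10 | 13 10-13 | 14 13-16 | 11 16-21 | 15 21-29 |
Completion: 10=3  11=21  12=8  13=13  14=16  15=29
Turnaround (C−A): 10=3  11=18  12=4  13=3  14=4  15=16
Turnaround(12) = completion − arrival = 8 − 4 = 4

4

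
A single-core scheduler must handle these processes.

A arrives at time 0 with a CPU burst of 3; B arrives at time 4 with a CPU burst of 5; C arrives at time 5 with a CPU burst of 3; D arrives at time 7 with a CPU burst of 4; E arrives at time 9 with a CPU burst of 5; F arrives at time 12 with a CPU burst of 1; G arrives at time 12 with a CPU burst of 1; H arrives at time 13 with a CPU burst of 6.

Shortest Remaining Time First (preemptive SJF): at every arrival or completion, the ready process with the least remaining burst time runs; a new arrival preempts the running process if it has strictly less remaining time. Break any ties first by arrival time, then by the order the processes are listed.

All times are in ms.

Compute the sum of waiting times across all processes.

30

Schedule: | A 0-3 | idle 3-4 | B 4-5 | C 5-8 | B 8-12 | F 12-13 | G 13-14 | D 14-18 | E 18-23 | H 23-29 |
Completion: A=3  B=12  C=8  D=18  E=23  F=13  G=14  H=29
Turnaround (C−A): A=3  B=8  C=3  D=11  E=14  F=1  G=2  H=16
Waiting = turnaround − burst: A=0, B=3, C=0, D=7, E=9, F=0, G=1, H=10
Total waiting = 0 + 3 + 0 + 7 + 9 + 0 + 1 + 10 = 30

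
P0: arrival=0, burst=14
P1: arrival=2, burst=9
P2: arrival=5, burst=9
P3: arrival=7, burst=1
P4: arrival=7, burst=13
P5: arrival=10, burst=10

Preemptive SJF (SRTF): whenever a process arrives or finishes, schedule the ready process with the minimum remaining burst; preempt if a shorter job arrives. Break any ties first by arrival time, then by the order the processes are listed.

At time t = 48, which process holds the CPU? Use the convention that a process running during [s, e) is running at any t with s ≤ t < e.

P4

Gantt: | P0 0-2 | P1 2-7 | P3 7-8 | P1 8-12 | P2 12-21 | P5 21-31 | P0 31-43 | P4 43-56 |
Completion: P0=43  P1=12  P2=21  P3=8  P4=56  P5=31
Turnaround (C−A): P0=43  P1=10  P2=16  P3=1  P4=49  P5=21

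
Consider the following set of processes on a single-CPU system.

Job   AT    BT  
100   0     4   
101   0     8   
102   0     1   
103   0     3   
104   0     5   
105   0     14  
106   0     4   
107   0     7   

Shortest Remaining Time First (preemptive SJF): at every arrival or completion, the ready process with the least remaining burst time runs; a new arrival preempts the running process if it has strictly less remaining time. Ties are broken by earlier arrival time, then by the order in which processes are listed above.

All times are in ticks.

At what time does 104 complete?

Timeline: | 102 0-1 | 103 1-4 | 100 4-8 | 106 8-12 | 104 12-17 | 107 17-24 | 101 24-32 | 105 32-46 |
Completion: 100=8  101=32  102=1  103=4  104=17  105=46  106=12  107=24
Turnaround (C−A): 100=8  101=32  102=1  103=4  104=17  105=46  106=12  107=24

17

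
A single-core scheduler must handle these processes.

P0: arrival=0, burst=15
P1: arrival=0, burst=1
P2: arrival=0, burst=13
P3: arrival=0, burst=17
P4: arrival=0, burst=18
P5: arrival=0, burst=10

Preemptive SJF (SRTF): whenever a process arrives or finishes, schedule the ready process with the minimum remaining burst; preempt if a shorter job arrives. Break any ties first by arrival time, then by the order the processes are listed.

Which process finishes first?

Gantt: | P1 0-1 | P5 1-11 | P2 11-24 | P0 24-39 | P3 39-56 | P4 56-74 |
Completion: P0=39  P1=1  P2=24  P3=56  P4=74  P5=11
Turnaround (C−A): P0=39  P1=1  P2=24  P3=56  P4=74  P5=11
Finish order: P1 → P5 → P2 → P0 → P3 → P4

P1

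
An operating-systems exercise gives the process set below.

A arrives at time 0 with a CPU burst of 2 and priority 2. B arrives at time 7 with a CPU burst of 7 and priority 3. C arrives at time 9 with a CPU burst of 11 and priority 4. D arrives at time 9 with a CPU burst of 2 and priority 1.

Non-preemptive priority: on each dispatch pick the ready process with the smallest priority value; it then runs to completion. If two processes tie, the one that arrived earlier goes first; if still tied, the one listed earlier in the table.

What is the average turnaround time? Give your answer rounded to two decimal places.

Schedule: | A 0-2 | idle 2-7 | B 7-14 | D 14-16 | C 16-27 |
Completion: A=2  B=14  C=27  D=16
Turnaround times: A=2, B=7, C=18, D=7
Average turnaround = (2+7+18+7) / 4 = 34/4 = 8.50

8.50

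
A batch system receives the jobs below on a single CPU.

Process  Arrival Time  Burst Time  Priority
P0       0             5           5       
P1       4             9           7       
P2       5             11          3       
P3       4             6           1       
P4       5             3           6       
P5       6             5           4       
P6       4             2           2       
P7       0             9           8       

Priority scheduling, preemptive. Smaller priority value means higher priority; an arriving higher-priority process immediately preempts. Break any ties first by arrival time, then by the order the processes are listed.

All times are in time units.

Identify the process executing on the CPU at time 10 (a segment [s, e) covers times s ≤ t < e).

Gantt: | P0 0-4 | P3 4-10 | P6 10-12 | P2 12-23 | P5 23-28 | P0 28-29 | P4 29-32 | P1 32-41 | P7 41-50 |
Completion: P0=29  P1=41  P2=23  P3=10  P4=32  P5=28  P6=12  P7=50

P6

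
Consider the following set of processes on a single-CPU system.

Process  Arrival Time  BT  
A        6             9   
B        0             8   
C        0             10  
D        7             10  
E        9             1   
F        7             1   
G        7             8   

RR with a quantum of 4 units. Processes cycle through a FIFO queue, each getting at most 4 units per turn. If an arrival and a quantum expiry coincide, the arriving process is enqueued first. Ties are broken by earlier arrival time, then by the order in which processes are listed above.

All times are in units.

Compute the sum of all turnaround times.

205

Timeline: | B 0-4 | C 4-8 | B 8-12 | A 12-16 | D 16-20 | F 20-21 | G 21-25 | C 25-29 | E 29-30 | A 30-34 | D 34-38 | G 38-42 | C 42-44 | A 44-45 | D 45-47 |
Completion: A=45  B=12  C=44  D=47  E=30  F=21  G=42
Turnaround = completion − arrival: A=39, B=12, C=44, D=40, E=21, F=14, G=35
Total turnaround = 39 + 12 + 44 + 40 + 21 + 14 + 35 = 205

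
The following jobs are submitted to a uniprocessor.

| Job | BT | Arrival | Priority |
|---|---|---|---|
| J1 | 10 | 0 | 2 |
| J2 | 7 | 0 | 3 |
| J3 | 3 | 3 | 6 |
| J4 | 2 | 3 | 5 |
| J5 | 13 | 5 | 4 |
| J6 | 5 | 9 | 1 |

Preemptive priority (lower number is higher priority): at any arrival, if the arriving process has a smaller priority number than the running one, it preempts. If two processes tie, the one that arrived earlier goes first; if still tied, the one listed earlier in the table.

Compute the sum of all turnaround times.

Timeline: | J1 0-9 | J6 9-14 | J1 14-15 | J2 15-22 | J5 22-35 | J4 35-37 | J3 37-40 |
Completion: J1=15  J2=22  J3=40  J4=37  J5=35  J6=14
Turnaround = completion − arrival: J1=15, J2=22, J3=37, J4=34, J5=30, J6=5
Total turnaround = 15 + 22 + 37 + 34 + 30 + 5 = 143

143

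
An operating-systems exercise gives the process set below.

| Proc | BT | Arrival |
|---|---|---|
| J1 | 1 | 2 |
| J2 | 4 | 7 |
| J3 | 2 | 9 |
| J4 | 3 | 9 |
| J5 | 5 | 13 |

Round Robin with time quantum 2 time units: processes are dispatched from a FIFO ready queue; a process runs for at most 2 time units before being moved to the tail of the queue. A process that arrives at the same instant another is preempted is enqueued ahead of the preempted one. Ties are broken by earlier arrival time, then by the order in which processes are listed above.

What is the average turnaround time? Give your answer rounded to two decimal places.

5.60

Timeline: | idle 0-2 | J1 2-3 | idle 3-7 | J2 7-9 | J3 9-11 | J4 11-13 | J2 13-15 | J5 15-17 | J4 17-18 | J5 18-21 |
Completion: J1=3  J2=15  J3=11  J4=18  J5=21
Turnaround (C−A): J1=1  J2=8  J3=2  J4=9  J5=8
Turnaround times: J1=1, J2=8, J3=2, J4=9, J5=8
Average turnaround = (1+8+2+9+8) / 5 = 28/5 = 5.60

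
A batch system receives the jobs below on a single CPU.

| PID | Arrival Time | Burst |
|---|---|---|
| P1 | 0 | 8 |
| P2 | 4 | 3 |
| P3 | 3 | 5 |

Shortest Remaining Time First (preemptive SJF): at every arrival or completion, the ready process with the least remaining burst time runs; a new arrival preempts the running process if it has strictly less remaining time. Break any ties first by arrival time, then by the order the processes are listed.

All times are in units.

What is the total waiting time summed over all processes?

11

Gantt: | P1 0-4 | P2 4-7 | P1 7-11 | P3 11-16 |
Completion: P1=11  P2=7  P3=16
Waiting = turnaround − burst: P1=3, P2=0, P3=8
Total waiting = 3 + 0 + 8 = 11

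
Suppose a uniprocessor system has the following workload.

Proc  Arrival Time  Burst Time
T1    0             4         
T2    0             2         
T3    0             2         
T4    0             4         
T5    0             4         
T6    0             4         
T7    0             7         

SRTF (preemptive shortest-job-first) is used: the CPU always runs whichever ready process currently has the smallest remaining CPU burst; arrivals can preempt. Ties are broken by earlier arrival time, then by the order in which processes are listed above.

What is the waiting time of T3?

2

Gantt: | T2 0-2 | T3 2-4 | T1 4-8 | T4 8-12 | T5 12-16 | T6 16-20 | T7 20-27 |
Completion: T1=8  T2=2  T3=4  T4=12  T5=16  T6=20  T7=27
Waiting(T3) = turnaround − burst = 4 − 2 = 2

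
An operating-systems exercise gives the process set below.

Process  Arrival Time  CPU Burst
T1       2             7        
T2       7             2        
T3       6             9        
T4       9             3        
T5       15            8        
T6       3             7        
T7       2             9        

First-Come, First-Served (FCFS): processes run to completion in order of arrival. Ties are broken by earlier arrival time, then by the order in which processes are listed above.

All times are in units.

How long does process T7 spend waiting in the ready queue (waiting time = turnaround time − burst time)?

Timeline: | idle 0-2 | T1 2-9 | T7 9-18 | T6 18-25 | T3 25-34 | T2 34-36 | T4 36-39 | T5 39-47 |
Completion: T1=9  T2=36  T3=34  T4=39  T5=47  T6=25  T7=18
Turnaround (C−A): T1=7  T2=29  T3=28  T4=30  T5=32  T6=22  T7=16
Waiting(T7) = turnaround − burst = 16 − 9 = 7

7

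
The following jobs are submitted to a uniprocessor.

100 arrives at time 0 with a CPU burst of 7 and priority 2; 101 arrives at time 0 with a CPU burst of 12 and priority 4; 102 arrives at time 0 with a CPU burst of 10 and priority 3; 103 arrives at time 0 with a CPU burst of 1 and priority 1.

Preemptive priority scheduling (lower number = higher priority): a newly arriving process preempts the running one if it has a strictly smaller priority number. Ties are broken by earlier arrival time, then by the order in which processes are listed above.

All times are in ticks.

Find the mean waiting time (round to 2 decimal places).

6.75

Gantt: | 103 0-1 | 100 1-8 | 102 8-18 | 101 18-30 |
Completion: 100=8  101=30  102=18  103=1
Waiting times: 100=1, 101=18, 102=8, 103=0
Average waiting = (1+18+8+0) / 4 = 27/4 = 6.75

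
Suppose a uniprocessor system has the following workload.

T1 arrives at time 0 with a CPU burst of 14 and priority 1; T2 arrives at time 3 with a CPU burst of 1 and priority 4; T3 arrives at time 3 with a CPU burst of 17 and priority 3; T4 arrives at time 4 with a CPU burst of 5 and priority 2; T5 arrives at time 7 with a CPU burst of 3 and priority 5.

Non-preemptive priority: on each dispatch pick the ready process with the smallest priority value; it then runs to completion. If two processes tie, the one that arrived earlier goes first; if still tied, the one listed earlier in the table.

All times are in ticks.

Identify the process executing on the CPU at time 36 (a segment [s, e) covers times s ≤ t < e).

Timeline: | T1 0-14 | T4 14-19 | T3 19-36 | T2 36-37 | T5 37-40 |
Completion: T1=14  T2=37  T3=36  T4=19  T5=40

T2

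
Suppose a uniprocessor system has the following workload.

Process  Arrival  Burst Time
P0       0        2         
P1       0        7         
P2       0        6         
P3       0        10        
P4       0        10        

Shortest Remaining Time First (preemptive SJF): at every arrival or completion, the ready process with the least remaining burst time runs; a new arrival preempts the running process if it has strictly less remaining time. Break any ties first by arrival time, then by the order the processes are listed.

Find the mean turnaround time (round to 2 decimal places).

17.00

Timeline: | P0 0-2 | P2 2-8 | P1 8-15 | P3 15-25 | P4 25-35 |
Completion: P0=2  P1=15  P2=8  P3=25  P4=35
Turnaround (C−A): P0=2  P1=15  P2=8  P3=25  P4=35
Turnaround times: P0=2, P1=15, P2=8, P3=25, P4=35
Average turnaround = (2+15+8+25+35) / 5 = 85/5 = 17.00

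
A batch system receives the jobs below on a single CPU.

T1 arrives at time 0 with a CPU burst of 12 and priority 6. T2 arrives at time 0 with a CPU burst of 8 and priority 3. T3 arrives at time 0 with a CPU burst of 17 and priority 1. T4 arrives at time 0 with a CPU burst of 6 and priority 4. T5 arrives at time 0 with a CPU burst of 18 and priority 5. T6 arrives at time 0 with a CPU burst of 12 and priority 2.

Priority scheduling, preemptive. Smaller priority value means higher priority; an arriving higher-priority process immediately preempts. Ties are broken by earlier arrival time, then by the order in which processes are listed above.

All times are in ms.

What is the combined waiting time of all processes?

187

Schedule: | T3 0-17 | T6 17-29 | T2 29-37 | T4 37-43 | T5 43-61 | T1 61-73 |
Completion: T1=73  T2=37  T3=17  T4=43  T5=61  T6=29
Turnaround (C−A): T1=73  T2=37  T3=17  T4=43  T5=61  T6=29
Waiting = turnaround − burst: T1=61, T2=29, T3=0, T4=37, T5=43, T6=17
Total waiting = 61 + 29 + 0 + 37 + 43 + 17 = 187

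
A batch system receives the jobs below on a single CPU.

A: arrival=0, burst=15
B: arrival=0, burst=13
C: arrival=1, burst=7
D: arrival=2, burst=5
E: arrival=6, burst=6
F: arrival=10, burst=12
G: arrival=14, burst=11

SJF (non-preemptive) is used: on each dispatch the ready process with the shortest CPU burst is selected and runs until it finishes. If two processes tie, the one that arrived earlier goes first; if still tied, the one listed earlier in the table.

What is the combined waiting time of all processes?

149

Gantt: | B 0-13 | D 13-18 | E 18-24 | C 24-31 | G 31-42 | F 42-54 | A 54-69 |
Completion: A=69  B=13  C=31  D=18  E=24  F=54  G=42
Turnaround (C−A): A=69  B=13  C=30  D=16  E=18  F=44  G=28
Waiting = turnaround − burst: A=54, B=0, C=23, D=11, E=12, F=32, G=17
Total waiting = 54 + 0 + 23 + 11 + 12 + 32 + 17 = 149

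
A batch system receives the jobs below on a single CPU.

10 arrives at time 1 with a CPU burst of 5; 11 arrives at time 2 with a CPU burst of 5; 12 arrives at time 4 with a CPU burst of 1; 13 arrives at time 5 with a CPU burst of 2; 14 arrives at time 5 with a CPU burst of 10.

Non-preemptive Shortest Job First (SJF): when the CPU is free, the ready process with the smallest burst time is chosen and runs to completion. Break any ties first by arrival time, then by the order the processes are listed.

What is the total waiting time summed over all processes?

Timeline: | idle 0-1 | 10 1-6 | 12 6-7 | 13 7-9 | 11 9-14 | 14 14-24 |
Completion: 10=6  11=14  12=7  13=9  14=24
Turnaround (C−A): 10=5  11=12  12=3  13=4  14=19
Waiting = turnaround − burst: 10=0, 11=7, 12=2, 13=2, 14=9
Total waiting = 0 + 7 + 2 + 2 + 9 = 20

20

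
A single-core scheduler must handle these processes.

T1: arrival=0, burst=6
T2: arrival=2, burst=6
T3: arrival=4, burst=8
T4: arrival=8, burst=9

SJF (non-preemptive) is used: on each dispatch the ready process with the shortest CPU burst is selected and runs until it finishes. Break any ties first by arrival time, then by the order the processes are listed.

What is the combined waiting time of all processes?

Gantt: | T1 0-6 | T2 6-12 | T3 12-20 | T4 20-29 |
Completion: T1=6  T2=12  T3=20  T4=29
Waiting = turnaround − burst: T1=0, T2=4, T3=8, T4=12
Total waiting = 0 + 4 + 8 + 12 = 24

24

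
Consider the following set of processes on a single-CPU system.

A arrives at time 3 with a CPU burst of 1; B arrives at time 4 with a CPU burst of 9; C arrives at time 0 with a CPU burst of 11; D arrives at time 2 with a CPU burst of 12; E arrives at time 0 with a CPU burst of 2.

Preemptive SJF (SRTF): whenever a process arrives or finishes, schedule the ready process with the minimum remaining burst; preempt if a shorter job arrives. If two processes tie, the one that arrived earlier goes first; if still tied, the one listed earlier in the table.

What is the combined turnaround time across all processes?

Schedule: | E 0-2 | C 2-3 | A 3-4 | B 4-13 | C 13-23 | D 23-35 |
Completion: A=4  B=13  C=23  D=35  E=2
Turnaround (C−A): A=1  B=9  C=23  D=33  E=2
Turnaround = completion − arrival: A=1, B=9, C=23, D=33, E=2
Total turnaround = 1 + 9 + 23 + 33 + 2 = 68

68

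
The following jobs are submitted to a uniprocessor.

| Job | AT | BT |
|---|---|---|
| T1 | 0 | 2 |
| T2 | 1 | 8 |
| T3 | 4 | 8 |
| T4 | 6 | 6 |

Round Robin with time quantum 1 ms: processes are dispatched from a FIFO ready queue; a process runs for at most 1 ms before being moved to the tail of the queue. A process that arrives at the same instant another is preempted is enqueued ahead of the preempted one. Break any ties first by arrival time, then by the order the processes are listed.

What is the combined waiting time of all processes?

36

Gantt: | T1 0-1 | T2 1-2 | T1 2-3 | T2 3-4 | T3 4-5 | T2 5-6 | T3 6-7 | T4 7-8 | T2 8-9 | T3 9-10 | T4 10-11 | T2 11-12 | T3 12-13 | T4 13-14 | T2 14-15 | T3 15-16 | T4 16-17 | T2 17-18 | T3 18-19 | T4 19-20 | T2 20-21 | T3 21-22 | T4 22-23 | T3 23-24 |
Completion: T1=3  T2=21  T3=24  T4=23
Waiting = turnaround − burst: T1=1, T2=12, T3=12, T4=11
Total waiting = 1 + 12 + 12 + 11 = 36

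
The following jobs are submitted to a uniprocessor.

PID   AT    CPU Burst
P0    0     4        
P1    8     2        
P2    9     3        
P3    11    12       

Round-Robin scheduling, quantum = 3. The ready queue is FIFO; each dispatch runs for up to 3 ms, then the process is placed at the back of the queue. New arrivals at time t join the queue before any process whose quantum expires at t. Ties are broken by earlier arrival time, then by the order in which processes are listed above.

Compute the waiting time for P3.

Gantt: | P0 0-4 | idle 4-8 | P1 8-10 | P2 10-13 | P3 13-25 |
Completion: P0=4  P1=10  P2=13  P3=25
Waiting(P3) = turnaround − burst = 14 − 12 = 2

2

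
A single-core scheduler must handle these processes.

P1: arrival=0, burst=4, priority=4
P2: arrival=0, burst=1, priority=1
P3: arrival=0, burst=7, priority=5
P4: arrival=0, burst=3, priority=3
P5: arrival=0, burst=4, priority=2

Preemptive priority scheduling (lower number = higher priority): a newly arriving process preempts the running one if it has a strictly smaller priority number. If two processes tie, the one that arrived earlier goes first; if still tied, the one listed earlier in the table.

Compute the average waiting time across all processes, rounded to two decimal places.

Gantt: | P2 0-1 | P5 1-5 | P4 5-8 | P1 8-12 | P3 12-19 |
Completion: P1=12  P2=1  P3=19  P4=8  P5=5
Waiting times: P1=8, P2=0, P3=12, P4=5, P5=1
Average waiting = (8+0+12+5+1) / 5 = 26/5 = 5.20

5.20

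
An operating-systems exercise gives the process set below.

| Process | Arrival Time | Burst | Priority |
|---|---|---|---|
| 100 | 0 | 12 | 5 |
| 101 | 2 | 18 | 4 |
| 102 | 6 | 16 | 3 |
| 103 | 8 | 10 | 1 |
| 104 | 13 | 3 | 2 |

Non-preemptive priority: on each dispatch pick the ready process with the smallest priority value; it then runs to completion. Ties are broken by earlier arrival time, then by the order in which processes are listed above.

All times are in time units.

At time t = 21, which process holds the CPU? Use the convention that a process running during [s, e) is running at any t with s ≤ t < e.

Gantt: | 100 0-12 | 103 12-22 | 104 22-25 | 102 25-41 | 101 41-59 |
Completion: 100=12  101=59  102=41  103=22  104=25
Turnaround (C−A): 100=12  101=57  102=35  103=14  104=12

103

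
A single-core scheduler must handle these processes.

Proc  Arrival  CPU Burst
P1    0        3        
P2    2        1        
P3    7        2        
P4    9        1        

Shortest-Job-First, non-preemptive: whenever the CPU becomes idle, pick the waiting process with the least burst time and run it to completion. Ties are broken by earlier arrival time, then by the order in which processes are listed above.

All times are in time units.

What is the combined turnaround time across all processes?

Timeline: | P1 0-3 | P2 3-4 | idle 4-7 | P3 7-9 | P4 9-10 |
Completion: P1=3  P2=4  P3=9  P4=10
Turnaround = completion − arrival: P1=3, P2=2, P3=2, P4=1
Total turnaround = 3 + 2 + 2 + 1 = 8

8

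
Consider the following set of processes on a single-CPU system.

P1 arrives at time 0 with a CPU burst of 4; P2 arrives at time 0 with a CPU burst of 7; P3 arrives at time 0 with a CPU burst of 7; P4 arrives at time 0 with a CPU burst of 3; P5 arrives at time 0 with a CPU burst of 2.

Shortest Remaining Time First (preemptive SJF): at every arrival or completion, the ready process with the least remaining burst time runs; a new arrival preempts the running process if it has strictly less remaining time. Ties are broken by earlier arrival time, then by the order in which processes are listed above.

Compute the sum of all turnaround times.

55

Timeline: | P5 0-2 | P4 2-5 | P1 5-9 | P2 9-16 | P3 16-23 |
Completion: P1=9  P2=16  P3=23  P4=5  P5=2
Turnaround (C−A): P1=9  P2=16  P3=23  P4=5  P5=2
Turnaround = completion − arrival: P1=9, P2=16, P3=23, P4=5, P5=2
Total turnaround = 9 + 16 + 23 + 5 + 2 = 55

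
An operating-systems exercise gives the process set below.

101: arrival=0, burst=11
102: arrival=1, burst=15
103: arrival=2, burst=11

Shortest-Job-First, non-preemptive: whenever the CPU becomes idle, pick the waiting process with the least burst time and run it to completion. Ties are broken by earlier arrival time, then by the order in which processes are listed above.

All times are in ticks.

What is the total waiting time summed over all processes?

Gantt: | 101 0-11 | 103 11-22 | 102 22-37 |
Completion: 101=11  102=37  103=22
Waiting = turnaround − burst: 101=0, 102=21, 103=9
Total waiting = 0 + 21 + 9 = 30

30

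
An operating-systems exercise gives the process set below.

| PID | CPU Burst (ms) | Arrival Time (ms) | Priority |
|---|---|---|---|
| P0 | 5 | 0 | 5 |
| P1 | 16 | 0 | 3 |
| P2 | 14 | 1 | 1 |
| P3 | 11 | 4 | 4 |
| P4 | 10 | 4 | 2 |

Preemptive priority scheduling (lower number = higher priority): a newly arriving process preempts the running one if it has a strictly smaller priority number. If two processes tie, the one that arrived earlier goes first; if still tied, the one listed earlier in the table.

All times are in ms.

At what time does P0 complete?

Timeline: | P1 0-1 | P2 1-15 | P4 15-25 | P1 25-40 | P3 40-51 | P0 51-56 |
Completion: P0=56  P1=40  P2=15  P3=51  P4=25

56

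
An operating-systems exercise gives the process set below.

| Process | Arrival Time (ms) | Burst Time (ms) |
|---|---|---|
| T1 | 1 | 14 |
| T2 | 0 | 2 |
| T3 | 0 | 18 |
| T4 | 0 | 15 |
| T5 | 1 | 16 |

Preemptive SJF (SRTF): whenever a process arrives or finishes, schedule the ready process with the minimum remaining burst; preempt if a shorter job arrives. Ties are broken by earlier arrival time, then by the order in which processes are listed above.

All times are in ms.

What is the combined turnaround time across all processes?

159

Gantt: | T2 0-2 | T1 2-16 | T4 16-31 | T5 31-47 | T3 47-65 |
Completion: T1=16  T2=2  T3=65  T4=31  T5=47
Turnaround (C−A): T1=15  T2=2  T3=65  T4=31  T5=46
Turnaround = completion − arrival: T1=15, T2=2, T3=65, T4=31, T5=46
Total turnaround = 15 + 2 + 65 + 31 + 46 = 159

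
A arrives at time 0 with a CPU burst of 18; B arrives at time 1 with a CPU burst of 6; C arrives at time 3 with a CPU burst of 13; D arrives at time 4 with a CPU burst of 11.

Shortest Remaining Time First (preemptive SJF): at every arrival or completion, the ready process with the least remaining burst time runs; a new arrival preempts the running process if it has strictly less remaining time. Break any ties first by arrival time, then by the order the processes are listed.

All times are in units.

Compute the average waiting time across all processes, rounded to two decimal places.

12.00

Timeline: | A 0-1 | B 1-7 | D 7-18 | C 18-31 | A 31-48 |
Completion: A=48  B=7  C=31  D=18
Waiting times: A=30, B=0, C=15, D=3
Average waiting = (30+0+15+3) / 4 = 48/4 = 12.00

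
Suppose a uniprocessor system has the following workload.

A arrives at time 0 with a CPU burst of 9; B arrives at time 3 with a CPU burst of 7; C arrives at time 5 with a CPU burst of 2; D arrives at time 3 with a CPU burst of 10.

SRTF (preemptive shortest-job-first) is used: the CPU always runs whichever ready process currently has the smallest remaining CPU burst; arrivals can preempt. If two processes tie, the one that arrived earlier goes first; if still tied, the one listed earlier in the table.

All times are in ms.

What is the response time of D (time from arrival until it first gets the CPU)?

Gantt: | A 0-5 | C 5-7 | A 7-11 | B 11-18 | D 18-28 |
Completion: A=11  B=18  C=7  D=28
Response(D) = first start − arrival = 18 − 3 = 15

15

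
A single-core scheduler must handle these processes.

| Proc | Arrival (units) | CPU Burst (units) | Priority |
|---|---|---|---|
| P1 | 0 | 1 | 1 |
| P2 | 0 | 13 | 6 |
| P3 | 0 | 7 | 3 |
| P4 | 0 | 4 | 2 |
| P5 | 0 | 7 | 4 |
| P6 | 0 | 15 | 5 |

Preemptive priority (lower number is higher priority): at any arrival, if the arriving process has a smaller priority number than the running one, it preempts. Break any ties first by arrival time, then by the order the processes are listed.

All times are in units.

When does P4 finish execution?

Timeline: | P1 0-1 | P4 1-5 | P3 5-12 | P5 12-19 | P6 19-34 | P2 34-47 |
Completion: P1=1  P2=47  P3=12  P4=5  P5=19  P6=34

5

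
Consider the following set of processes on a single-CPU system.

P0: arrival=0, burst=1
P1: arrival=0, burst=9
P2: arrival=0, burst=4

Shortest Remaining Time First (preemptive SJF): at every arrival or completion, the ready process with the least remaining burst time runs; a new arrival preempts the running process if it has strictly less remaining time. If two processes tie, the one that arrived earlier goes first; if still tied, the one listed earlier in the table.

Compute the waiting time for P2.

Timeline: | P0 0-1 | P2 1-5 | P1 5-14 |
Completion: P0=1  P1=14  P2=5
Waiting(P2) = turnaround − burst = 5 − 4 = 1

1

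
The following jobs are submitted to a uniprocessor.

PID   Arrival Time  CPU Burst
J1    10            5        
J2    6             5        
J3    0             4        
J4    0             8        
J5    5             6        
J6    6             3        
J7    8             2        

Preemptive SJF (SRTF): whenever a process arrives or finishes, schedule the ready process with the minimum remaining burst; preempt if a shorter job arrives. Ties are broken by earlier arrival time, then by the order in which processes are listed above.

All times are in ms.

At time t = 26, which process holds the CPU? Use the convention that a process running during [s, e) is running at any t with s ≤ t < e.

J4

Schedule: | J3 0-4 | J4 4-5 | J5 5-6 | J6 6-9 | J7 9-11 | J5 11-16 | J2 16-21 | J1 21-26 | J4 26-33 |
Completion: J1=26  J2=21  J3=4  J4=33  J5=16  J6=9  J7=11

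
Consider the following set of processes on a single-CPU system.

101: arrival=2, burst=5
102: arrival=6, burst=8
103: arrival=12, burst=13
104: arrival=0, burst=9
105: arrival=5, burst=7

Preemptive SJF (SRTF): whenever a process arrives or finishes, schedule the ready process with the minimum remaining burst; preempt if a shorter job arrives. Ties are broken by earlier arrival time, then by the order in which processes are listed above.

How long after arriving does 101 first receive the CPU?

0

Gantt: | 104 0-2 | 101 2-7 | 104 7-14 | 105 14-21 | 102 21-29 | 103 29-42 |
Completion: 101=7  102=29  103=42  104=14  105=21
Turnaround (C−A): 101=5  102=23  103=30  104=14  105=16
Response(101) = first start − arrival = 2 − 2 = 0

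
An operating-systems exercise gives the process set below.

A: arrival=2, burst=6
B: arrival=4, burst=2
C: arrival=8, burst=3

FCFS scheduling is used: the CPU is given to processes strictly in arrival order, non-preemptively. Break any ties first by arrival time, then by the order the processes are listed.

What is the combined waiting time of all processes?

Timeline: | idle 0-2 | A 2-8 | B 8-10 | C 10-13 |
Completion: A=8  B=10  C=13
Turnaround (C−A): A=6  B=6  C=5
Waiting = turnaround − burst: A=0, B=4, C=2
Total waiting = 0 + 4 + 2 = 6

6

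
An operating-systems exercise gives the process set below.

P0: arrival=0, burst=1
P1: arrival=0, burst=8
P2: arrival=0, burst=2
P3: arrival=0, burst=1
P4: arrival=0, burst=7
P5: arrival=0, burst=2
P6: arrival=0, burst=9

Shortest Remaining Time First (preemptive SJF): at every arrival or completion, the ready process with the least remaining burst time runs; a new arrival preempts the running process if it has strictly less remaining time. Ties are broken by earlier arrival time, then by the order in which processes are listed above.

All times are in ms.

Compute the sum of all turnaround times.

Gantt: | P0 0-1 | P3 1-2 | P2 2-4 | P5 4-6 | P4 6-13 | P1 13-21 | P6 21-30 |
Completion: P0=1  P1=21  P2=4  P3=2  P4=13  P5=6  P6=30
Turnaround = completion − arrival: P0=1, P1=21, P2=4, P3=2, P4=13, P5=6, P6=30
Total turnaround = 1 + 21 + 4 + 2 + 13 + 6 + 30 = 77

77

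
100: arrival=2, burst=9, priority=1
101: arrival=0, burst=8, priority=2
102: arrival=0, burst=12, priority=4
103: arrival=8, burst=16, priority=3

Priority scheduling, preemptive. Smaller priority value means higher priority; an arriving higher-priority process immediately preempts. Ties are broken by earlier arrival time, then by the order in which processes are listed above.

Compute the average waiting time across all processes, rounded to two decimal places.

12.75

Gantt: | 101 0-2 | 100 2-11 | 101 11-17 | 103 17-33 | 102 33-45 |
Completion: 100=11  101=17  102=45  103=33
Turnaround (C−A): 100=9  101=17  102=45  103=25
Waiting times: 100=0, 101=9, 102=33, 103=9
Average waiting = (0+9+33+9) / 4 = 51/4 = 12.75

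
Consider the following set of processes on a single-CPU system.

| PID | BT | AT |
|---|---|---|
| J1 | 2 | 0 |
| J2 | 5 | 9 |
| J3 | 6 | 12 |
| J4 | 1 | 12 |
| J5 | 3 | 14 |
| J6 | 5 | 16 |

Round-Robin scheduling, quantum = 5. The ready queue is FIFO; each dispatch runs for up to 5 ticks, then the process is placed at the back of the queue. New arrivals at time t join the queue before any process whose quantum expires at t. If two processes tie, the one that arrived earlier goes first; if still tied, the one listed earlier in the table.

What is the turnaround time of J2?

5

Schedule: | J1 0-2 | idle 2-9 | J2 9-14 | J3 14-19 | J4 19-20 | J5 20-23 | J6 23-28 | J3 28-29 |
Completion: J1=2  J2=14  J3=29  J4=20  J5=23  J6=28
Turnaround(J2) = completion − arrival = 14 − 9 = 5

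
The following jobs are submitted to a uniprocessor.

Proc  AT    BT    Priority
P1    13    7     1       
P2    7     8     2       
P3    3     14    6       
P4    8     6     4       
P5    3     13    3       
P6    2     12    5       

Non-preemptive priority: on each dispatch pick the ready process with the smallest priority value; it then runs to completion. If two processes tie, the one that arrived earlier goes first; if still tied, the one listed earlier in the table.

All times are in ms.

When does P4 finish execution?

Schedule: | idle 0-2 | P6 2-14 | P1 14-21 | P2 21-29 | P5 29-42 | P4 42-48 | P3 48-62 |
Completion: P1=21  P2=29  P3=62  P4=48  P5=42  P6=14

48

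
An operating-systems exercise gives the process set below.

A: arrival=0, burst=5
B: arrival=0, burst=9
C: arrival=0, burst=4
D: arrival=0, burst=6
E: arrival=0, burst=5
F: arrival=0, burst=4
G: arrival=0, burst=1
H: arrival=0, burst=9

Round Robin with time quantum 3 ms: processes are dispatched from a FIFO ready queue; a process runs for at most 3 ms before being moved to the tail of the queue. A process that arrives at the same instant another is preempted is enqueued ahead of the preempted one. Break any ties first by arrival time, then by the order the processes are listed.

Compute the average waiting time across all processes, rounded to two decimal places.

Timeline: | A 0-3 | B 3-6 | C 6-9 | D 9-12 | E 12-15 | F 15-18 | G 18-19 | H 19-22 | A 22-24 | B 24-27 | C 27-28 | D 28-31 | E 31-33 | F 33-34 | H 34-37 | B 37-40 | H 40-43 |
Completion: A=24  B=40  C=28  D=31  E=33  F=34  G=19  H=43
Turnaround (C−A): A=24  B=40  C=28  D=31  E=33  F=34  G=19  H=43
Waiting times: A=19, B=31, C=24, D=25, E=28, F=30, G=18, H=34
Average waiting = (19+31+24+25+28+30+18+34) / 8 = 209/8 = 26.13

26.13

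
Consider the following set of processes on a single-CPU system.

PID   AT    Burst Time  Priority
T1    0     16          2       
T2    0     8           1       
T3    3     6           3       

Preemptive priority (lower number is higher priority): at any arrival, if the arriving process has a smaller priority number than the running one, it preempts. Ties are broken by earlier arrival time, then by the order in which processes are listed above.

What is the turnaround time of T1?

Timeline: | T2 0-8 | T1 8-24 | T3 24-30 |
Completion: T1=24  T2=8  T3=30
Turnaround (C−A): T1=24  T2=8  T3=27
Turnaround(T1) = completion − arrival = 24 − 0 = 24

24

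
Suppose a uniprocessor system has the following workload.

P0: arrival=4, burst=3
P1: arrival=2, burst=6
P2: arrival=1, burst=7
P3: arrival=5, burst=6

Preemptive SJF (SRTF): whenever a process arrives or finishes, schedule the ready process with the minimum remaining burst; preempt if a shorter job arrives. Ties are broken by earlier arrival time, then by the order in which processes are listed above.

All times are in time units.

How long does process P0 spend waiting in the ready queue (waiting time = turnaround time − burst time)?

Schedule: | idle 0-1 | P2 1-4 | P0 4-7 | P2 7-11 | P1 11-17 | P3 17-23 |
Completion: P0=7  P1=17  P2=11  P3=23
Turnaround (C−A): P0=3  P1=15  P2=10  P3=18
Waiting(P0) = turnaround − burst = 3 − 3 = 0

0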